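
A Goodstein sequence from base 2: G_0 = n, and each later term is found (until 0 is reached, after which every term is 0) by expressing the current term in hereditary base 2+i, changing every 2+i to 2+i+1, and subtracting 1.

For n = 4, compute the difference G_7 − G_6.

34

step 0: 4 = 2^2; sub 3 for 2: 3^3; = 27; G_1 = 27−1 = 26
step 1: 26 = 2·3^2 + 2·3 + 2; sub 4 for 3: 2·4^2 + 2·4 + 2; = 42; G_2 = 42−1 = 41
step 2: 41 = 2·4^2 + 2·4 + 1; sub 5 for 4: 2·5^2 + 2·5 + 1; = 61; G_3 = 61−1 = 60
step 3: 60 = 2·5^2 + 2·5; sub 6 for 5: 2·6^2 + 2·6; = 84; G_4 = 84−1 = 83
step 4: 83 = 2·6^2 + 6 + 5; sub 7 for 6: 2·7^2 + 7 + 5; = 110; G_5 = 110−1 = 109
step 5: 109 = 2·7^2 + 7 + 4; sub 8 for 7: 2·8^2 + 8 + 4; = 140; G_6 = 140−1 = 139
step 6: 139 = 2·8^2 + 8 + 3; sub 9 for 8: 2·9^2 + 9 + 3; = 174; G_7 = 174−1 = 173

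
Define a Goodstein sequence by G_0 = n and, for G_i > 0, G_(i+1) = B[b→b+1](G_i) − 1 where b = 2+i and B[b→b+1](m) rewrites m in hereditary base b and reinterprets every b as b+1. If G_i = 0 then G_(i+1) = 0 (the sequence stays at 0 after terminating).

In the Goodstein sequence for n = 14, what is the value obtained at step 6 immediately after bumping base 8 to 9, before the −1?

3487116549

[0] 14 ≡ 2^(2 + 1) + 2^2 + 2 (base 2). Lift 3: 111. −1: 110.
[1] 110 ≡ 3^(3 + 1) + 3^3 + 2 (base 3). Lift 4: 1282. −1: 1281.
[2] 1281 ≡ 4^(4 + 1) + 4^4 + 1 (base 4). Lift 5: 18751. −1: 18750.
[3] 18750 ≡ 5^(5 + 1) + 5^5 (base 5). Lift 6: 326592. −1: 326591.
[4] 326591 ≡ 6^(6 + 1) + 5·6^5 + 5·6^4 + 5·6^3 + 5·6^2 + 5·6 + 5 (base 6). Lift 7: 5862841. −1: 5862840.
[5] 5862840 ≡ 7^(7 + 1) + 5·7^5 + 5·7^4 + 5·7^3 + 5·7^2 + 5·7 + 4 (base 7). Lift 8: 134404972. −1: 134404971.
[6] 134404971 ≡ 8^(8 + 1) + 5·8^5 + 5·8^4 + 5·8^3 + 5·8^2 + 5·8 + 3 (base 8). Lift 9: 3487116549. −1: 3487116548.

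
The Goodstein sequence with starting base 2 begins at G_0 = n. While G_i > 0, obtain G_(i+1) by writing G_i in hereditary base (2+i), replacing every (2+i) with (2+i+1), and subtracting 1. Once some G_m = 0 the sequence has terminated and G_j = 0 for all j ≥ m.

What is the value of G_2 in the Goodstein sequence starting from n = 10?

1025

step 0: 10 = 2^(2 + 1) + 2; sub 3 for 2: 3^(3 + 1) + 3; = 84; G_1 = 84−1 = 83
step 1: 83 = 3^(3 + 1) + 2; sub 4 for 3: 4^(4 + 1) + 2; = 1026; G_2 = 1026−1 = 1025
step 2: 1025 = 4^(4 + 1) + 1; sub 5 for 4: 5^(5 + 1) + 1; = 15626; G_3 = 15626−1 = 15625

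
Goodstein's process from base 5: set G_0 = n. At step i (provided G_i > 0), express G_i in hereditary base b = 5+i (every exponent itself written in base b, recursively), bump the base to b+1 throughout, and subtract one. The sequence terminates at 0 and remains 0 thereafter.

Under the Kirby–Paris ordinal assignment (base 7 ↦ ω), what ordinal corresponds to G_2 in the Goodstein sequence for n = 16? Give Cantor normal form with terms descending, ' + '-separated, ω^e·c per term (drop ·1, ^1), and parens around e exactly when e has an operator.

ω·2 + 6

G_0=16  [base 5] 3·5 + 1  →[5↦6]→  3·6 + 1 = 19  −1 ⇒ G_1=18
G_1=18  [base 6] 3·6  →[6↦7]→  3·7 = 21  −1 ⇒ G_2=20
G_2=20  [base 7] 2·7 + 6  →[7↦8]→  2·8 + 6 = 22  −1 ⇒ G_3=21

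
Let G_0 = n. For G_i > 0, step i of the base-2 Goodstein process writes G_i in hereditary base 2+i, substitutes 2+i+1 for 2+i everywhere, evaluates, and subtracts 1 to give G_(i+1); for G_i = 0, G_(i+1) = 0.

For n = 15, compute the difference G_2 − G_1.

base 2: 15 = 2^(2 + 1) + 2^2 + 2 + 1; at 3: 3^(3 + 1) + 3^3 + 3 + 1 = 112; next = 111
base 3: 111 = 3^(3 + 1) + 3^3 + 3; at 4: 4^(4 + 1) + 4^4 + 4 = 1284; next = 1283

1172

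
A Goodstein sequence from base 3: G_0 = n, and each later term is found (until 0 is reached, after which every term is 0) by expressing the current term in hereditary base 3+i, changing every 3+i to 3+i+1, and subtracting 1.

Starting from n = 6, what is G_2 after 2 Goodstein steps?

6 —HB3→ 2·3 —bump→ 2·4 = 8 —(−1)→ 7
7 —HB4→ 4 + 3 —bump→ 5 + 3 = 8 —(−1)→ 7
7 —HB5→ 5 + 2 —bump→ 6 + 2 = 8 —(−1)→ 7

7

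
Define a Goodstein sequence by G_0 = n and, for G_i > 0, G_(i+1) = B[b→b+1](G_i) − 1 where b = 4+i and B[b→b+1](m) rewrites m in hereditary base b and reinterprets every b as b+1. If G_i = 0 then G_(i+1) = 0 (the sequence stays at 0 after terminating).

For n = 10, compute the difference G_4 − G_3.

i=0: 10 = 2·4 + 2 (b=4); 4→5: 2·5 + 2 = 12; 12−1 = 11
i=1: 11 = 2·5 + 1 (b=5); 5→6: 2·6 + 1 = 13; 13−1 = 12
i=2: 12 = 2·6 (b=6); 6→7: 2·7 = 14; 14−1 = 13
i=3: 13 = 7 + 6 (b=7); 7→8: 8 + 6 = 14; 14−1 = 13

0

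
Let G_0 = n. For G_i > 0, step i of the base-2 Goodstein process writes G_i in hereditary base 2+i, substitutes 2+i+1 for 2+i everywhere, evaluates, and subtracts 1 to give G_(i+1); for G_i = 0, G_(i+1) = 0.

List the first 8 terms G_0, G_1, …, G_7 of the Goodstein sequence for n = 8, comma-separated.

8, 80, 553, 6310, 93395, 1647195, 33554571, 774841151

G_0 = 8. HB_2(8) = 2^(2 + 1). Bump = 81. G_1 = 80.
G_1 = 80. HB_3(80) = 2·3^3 + 2·3^2 + 2·3 + 2. Bump = 554. G_2 = 553.
G_2 = 553. HB_4(553) = 2·4^4 + 2·4^2 + 2·4 + 1. Bump = 6311. G_3 = 6310.
G_3 = 6310. HB_5(6310) = 2·5^5 + 2·5^2 + 2·5. Bump = 93396. G_4 = 93395.
G_4 = 93395. HB_6(93395) = 2·6^6 + 2·6^2 + 6 + 5. Bump = 1647196. G_5 = 1647195.
G_5 = 1647195. HB_7(1647195) = 2·7^7 + 2·7^2 + 7 + 4. Bump = 33554572. G_6 = 33554571.
G_6 = 33554571. HB_8(33554571) = 2·8^8 + 2·8^2 + 8 + 3. Bump = 774841152. G_7 = 774841151.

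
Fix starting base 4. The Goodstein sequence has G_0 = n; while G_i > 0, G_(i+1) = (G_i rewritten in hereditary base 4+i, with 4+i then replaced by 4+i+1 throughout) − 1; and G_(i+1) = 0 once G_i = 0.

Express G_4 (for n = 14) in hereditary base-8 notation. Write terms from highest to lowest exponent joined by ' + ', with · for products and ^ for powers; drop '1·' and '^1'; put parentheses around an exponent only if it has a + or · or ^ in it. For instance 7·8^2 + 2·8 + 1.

2·8 + 5

(0) 14|_4 = 3·4 + 2 ↦ 3·5 + 2|_5 = 17 ⇒ 16
(1) 16|_5 = 3·5 + 1 ↦ 3·6 + 1|_6 = 19 ⇒ 18
(2) 18|_6 = 3·6 ↦ 3·7|_7 = 21 ⇒ 20
(3) 20|_7 = 2·7 + 6 ↦ 2·8 + 6|_8 = 22 ⇒ 21
(4) 21|_8 = 2·8 + 5 ↦ 2·9 + 5|_9 = 23 ⇒ 22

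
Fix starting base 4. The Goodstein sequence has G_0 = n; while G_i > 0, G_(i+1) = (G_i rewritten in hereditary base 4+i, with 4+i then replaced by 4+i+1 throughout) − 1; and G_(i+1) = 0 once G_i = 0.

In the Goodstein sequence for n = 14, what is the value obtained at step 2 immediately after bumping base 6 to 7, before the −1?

21

(0) 14|_4 = 3·4 + 2 ↦ 3·5 + 2|_5 = 17 ⇒ 16
(1) 16|_5 = 3·5 + 1 ↦ 3·6 + 1|_6 = 19 ⇒ 18
(2) 18|_6 = 3·6 ↦ 3·7|_7 = 21 ⇒ 20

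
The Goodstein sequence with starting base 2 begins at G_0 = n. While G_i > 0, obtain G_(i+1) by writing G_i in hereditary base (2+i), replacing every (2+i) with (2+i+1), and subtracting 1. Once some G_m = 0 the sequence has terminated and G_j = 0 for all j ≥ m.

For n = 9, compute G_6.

50333399

G_0=9  [base 2] 2^(2 + 1) + 1  →[2↦3]→  3^(3 + 1) + 1 = 82  −1 ⇒ G_1=81
G_1=81  [base 3] 3^(3 + 1)  →[3↦4]→  4^(4 + 1) = 1024  −1 ⇒ G_2=1023
G_2=1023  [base 4] 3·4^4 + 3·4^3 + 3·4^2 + 3·4 + 3  →[4↦5]→  3·5^5 + 3·5^3 + 3·5^2 + 3·5 + 3 = 9843  −1 ⇒ G_3=9842
G_3=9842  [base 5] 3·5^5 + 3·5^3 + 3·5^2 + 3·5 + 2  →[5↦6]→  3·6^6 + 3·6^3 + 3·6^2 + 3·6 + 2 = 140744  −1 ⇒ G_4=140743
G_4=140743  [base 6] 3·6^6 + 3·6^3 + 3·6^2 + 3·6 + 1  →[6↦7]→  3·7^7 + 3·7^3 + 3·7^2 + 3·7 + 1 = 2471827  −1 ⇒ G_5=2471826
G_5=2471826  [base 7] 3·7^7 + 3·7^3 + 3·7^2 + 3·7  →[7↦8]→  3·8^8 + 3·8^3 + 3·8^2 + 3·8 = 50333400  −1 ⇒ G_6=50333399
G_6=50333399  [base 8] 3·8^8 + 3·8^3 + 3·8^2 + 2·8 + 7  →[8↦9]→  3·9^9 + 3·9^3 + 3·9^2 + 2·9 + 7 = 1162263922  −1 ⇒ G_7=1162263921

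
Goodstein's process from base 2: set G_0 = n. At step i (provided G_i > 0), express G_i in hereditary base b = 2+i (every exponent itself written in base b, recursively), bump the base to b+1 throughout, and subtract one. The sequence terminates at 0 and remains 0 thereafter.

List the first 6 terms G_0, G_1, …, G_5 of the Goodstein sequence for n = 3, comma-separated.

step 0: 3 = 2 + 1; sub 3 for 2: 3 + 1; = 4; G_1 = 4−1 = 3
step 1: 3 = 3; sub 4 for 3: 4; = 4; G_2 = 4−1 = 3
step 2: 3 = 3; sub 5 for 4: 3; = 3; G_3 = 3−1 = 2
step 3: 2 = 2; sub 6 for 5: 2; = 2; G_4 = 2−1 = 1
step 4: 1 = 1; sub 7 for 6: 1; = 1; G_5 = 1−1 = 0

3, 3, 3, 2, 1, 0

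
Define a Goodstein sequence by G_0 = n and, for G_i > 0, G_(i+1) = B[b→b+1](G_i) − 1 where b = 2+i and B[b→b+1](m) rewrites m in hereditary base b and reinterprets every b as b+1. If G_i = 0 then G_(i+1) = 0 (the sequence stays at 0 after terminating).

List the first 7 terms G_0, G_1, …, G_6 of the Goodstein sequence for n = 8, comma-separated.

8, 80, 553, 6310, 93395, 1647195, 33554571

G_0 = 8. HB_2(8) = 2^(2 + 1). Bump = 81. G_1 = 80.
G_1 = 80. HB_3(80) = 2·3^3 + 2·3^2 + 2·3 + 2. Bump = 554. G_2 = 553.
G_2 = 553. HB_4(553) = 2·4^4 + 2·4^2 + 2·4 + 1. Bump = 6311. G_3 = 6310.
G_3 = 6310. HB_5(6310) = 2·5^5 + 2·5^2 + 2·5. Bump = 93396. G_4 = 93395.
G_4 = 93395. HB_6(93395) = 2·6^6 + 2·6^2 + 6 + 5. Bump = 1647196. G_5 = 1647195.
G_5 = 1647195. HB_7(1647195) = 2·7^7 + 2·7^2 + 7 + 4. Bump = 33554572. G_6 = 33554571.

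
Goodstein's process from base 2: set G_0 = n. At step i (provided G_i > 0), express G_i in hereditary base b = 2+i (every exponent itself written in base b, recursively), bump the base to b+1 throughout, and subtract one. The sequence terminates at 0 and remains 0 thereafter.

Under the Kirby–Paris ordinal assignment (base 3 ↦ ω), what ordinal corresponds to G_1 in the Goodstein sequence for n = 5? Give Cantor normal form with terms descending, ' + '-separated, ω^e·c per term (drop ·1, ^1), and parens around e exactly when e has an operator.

ω^ω

i=0: 5 = 2^2 + 1 (b=2); 2→3: 3^3 + 1 = 28; 28−1 = 27
i=1: 27 = 3^3 (b=3); 3→4: 4^4 = 256; 256−1 = 255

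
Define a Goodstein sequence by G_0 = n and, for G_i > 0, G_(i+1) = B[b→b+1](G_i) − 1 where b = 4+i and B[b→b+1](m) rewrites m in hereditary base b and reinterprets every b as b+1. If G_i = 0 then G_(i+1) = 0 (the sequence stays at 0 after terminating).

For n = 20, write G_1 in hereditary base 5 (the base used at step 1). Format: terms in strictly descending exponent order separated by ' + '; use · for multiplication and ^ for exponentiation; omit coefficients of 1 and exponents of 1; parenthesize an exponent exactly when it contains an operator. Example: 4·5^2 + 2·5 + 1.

[0] 20 ≡ 4^2 + 4 (base 4). Lift 5: 30. −1: 29.
[1] 29 ≡ 5^2 + 4 (base 5). Lift 6: 40. −1: 39.

5^2 + 4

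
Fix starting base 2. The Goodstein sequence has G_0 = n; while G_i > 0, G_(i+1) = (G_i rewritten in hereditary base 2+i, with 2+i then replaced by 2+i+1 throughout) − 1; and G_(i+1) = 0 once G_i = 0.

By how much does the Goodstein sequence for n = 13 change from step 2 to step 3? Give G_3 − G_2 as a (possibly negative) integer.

i=0: 13 = 2^(2 + 1) + 2^2 + 1 (b=2); 2→3: 3^(3 + 1) + 3^3 + 1 = 109; 109−1 = 108
i=1: 108 = 3^(3 + 1) + 3^3 (b=3); 3→4: 4^(4 + 1) + 4^4 = 1280; 1280−1 = 1279
i=2: 1279 = 4^(4 + 1) + 3·4^3 + 3·4^2 + 3·4 + 3 (b=4); 4→5: 5^(5 + 1) + 3·5^3 + 3·5^2 + 3·5 + 3 = 16093; 16093−1 = 16092

14813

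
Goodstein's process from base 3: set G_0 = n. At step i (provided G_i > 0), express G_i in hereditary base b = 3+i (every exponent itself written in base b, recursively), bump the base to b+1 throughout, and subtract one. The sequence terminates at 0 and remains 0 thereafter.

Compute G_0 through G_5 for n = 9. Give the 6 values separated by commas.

9, 15, 17, 19, 21, 23

i=0: 9 = 3^2 (b=3); 3→4: 4^2 = 16; 16−1 = 15
i=1: 15 = 3·4 + 3 (b=4); 4→5: 3·5 + 3 = 18; 18−1 = 17
i=2: 17 = 3·5 + 2 (b=5); 5→6: 3·6 + 2 = 20; 20−1 = 19
i=3: 19 = 3·6 + 1 (b=6); 6→7: 3·7 + 1 = 22; 22−1 = 21
i=4: 21 = 3·7 (b=7); 7→8: 3·8 = 24; 24−1 = 23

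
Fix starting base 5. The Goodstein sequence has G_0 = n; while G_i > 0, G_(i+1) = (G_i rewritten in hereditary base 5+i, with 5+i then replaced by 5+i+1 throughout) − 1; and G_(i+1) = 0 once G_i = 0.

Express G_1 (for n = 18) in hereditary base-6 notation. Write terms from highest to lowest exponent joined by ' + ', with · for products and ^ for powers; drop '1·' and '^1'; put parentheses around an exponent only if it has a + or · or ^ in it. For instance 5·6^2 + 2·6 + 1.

3·6 + 2

step 0: 18 = 3·5 + 3; sub 6 for 5: 3·6 + 3; = 21; G_1 = 21−1 = 20
step 1: 20 = 3·6 + 2; sub 7 for 6: 3·7 + 2; = 23; G_2 = 23−1 = 22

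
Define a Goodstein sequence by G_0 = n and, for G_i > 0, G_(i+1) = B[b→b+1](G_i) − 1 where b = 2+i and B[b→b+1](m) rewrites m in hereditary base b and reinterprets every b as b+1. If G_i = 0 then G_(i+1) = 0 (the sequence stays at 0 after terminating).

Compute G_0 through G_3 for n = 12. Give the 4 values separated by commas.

12, 107, 1065, 15685

12 —HB2→ 2^(2 + 1) + 2^2 —bump→ 3^(3 + 1) + 3^3 = 108 —(−1)→ 107
107 —HB3→ 3^(3 + 1) + 2·3^2 + 2·3 + 2 —bump→ 4^(4 + 1) + 2·4^2 + 2·4 + 2 = 1066 —(−1)→ 1065
1065 —HB4→ 4^(4 + 1) + 2·4^2 + 2·4 + 1 —bump→ 5^(5 + 1) + 2·5^2 + 2·5 + 1 = 15686 —(−1)→ 15685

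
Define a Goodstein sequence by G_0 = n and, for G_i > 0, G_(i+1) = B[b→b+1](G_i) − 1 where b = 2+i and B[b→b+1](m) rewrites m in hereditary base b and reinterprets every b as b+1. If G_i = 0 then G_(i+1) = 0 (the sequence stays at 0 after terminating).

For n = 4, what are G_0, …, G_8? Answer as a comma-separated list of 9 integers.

4, 26, 41, 60, 83, 109, 139, 173, 211

base 2: 4 = 2^2; at 3: 3^3 = 27; next = 26
base 3: 26 = 2·3^2 + 2·3 + 2; at 4: 2·4^2 + 2·4 + 2 = 42; next = 41
base 4: 41 = 2·4^2 + 2·4 + 1; at 5: 2·5^2 + 2·5 + 1 = 61; next = 60
base 5: 60 = 2·5^2 + 2·5; at 6: 2·6^2 + 2·6 = 84; next = 83
base 6: 83 = 2·6^2 + 6 + 5; at 7: 2·7^2 + 7 + 5 = 110; next = 109
base 7: 109 = 2·7^2 + 7 + 4; at 8: 2·8^2 + 8 + 4 = 140; next = 139
base 8: 139 = 2·8^2 + 8 + 3; at 9: 2·9^2 + 9 + 3 = 174; next = 173
base 9: 173 = 2·9^2 + 9 + 2; at 10: 2·10^2 + 10 + 2 = 212; next = 211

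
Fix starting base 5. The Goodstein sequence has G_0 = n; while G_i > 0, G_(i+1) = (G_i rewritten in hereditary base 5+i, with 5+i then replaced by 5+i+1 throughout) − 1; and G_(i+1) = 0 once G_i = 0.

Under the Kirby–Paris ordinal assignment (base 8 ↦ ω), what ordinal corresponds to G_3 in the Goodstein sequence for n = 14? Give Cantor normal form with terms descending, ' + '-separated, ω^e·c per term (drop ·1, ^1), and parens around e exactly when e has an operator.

ω·2 + 1

[0] 14 ≡ 2·5 + 4 (base 5). Lift 6: 16. −1: 15.
[1] 15 ≡ 2·6 + 3 (base 6). Lift 7: 17. −1: 16.
[2] 16 ≡ 2·7 + 2 (base 7). Lift 8: 18. −1: 17.
[3] 17 ≡ 2·8 + 1 (base 8). Lift 9: 19. −1: 18.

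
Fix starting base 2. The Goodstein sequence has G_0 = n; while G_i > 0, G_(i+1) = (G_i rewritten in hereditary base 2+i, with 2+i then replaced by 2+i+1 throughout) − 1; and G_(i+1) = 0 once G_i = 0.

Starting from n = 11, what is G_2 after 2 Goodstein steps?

1027

11 —HB2→ 2^(2 + 1) + 2 + 1 —bump→ 3^(3 + 1) + 3 + 1 = 85 —(−1)→ 84
84 —HB3→ 3^(3 + 1) + 3 —bump→ 4^(4 + 1) + 4 = 1028 —(−1)→ 1027
1027 —HB4→ 4^(4 + 1) + 3 —bump→ 5^(5 + 1) + 3 = 15628 —(−1)→ 15627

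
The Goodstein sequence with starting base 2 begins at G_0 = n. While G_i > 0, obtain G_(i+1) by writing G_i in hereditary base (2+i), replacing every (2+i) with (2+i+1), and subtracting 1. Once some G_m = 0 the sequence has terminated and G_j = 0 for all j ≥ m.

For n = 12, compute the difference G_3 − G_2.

14620

12 —HB2→ 2^(2 + 1) + 2^2 —bump→ 3^(3 + 1) + 3^3 = 108 —(−1)→ 107
107 —HB3→ 3^(3 + 1) + 2·3^2 + 2·3 + 2 —bump→ 4^(4 + 1) + 2·4^2 + 2·4 + 2 = 1066 —(−1)→ 1065
1065 —HB4→ 4^(4 + 1) + 2·4^2 + 2·4 + 1 —bump→ 5^(5 + 1) + 2·5^2 + 2·5 + 1 = 15686 —(−1)→ 15685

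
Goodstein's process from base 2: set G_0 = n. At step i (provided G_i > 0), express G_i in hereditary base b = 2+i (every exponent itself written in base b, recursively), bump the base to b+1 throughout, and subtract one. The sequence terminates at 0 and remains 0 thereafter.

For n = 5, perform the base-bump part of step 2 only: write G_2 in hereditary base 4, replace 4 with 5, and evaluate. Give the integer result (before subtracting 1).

G_0 = 5. HB_2(5) = 2^2 + 1. Bump = 28. G_1 = 27.
G_1 = 27. HB_3(27) = 3^3. Bump = 256. G_2 = 255.
G_2 = 255. HB_4(255) = 3·4^3 + 3·4^2 + 3·4 + 3. Bump = 468. G_3 = 467.

468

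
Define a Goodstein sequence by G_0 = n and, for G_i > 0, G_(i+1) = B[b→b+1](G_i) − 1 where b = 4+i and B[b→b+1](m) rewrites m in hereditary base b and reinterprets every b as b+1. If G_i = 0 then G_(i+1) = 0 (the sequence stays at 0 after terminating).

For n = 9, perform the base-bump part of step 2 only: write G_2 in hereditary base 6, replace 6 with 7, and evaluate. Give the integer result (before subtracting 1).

12

step 0: 9 = 2·4 + 1; sub 5 for 4: 2·5 + 1; = 11; G_1 = 11−1 = 10
step 1: 10 = 2·5; sub 6 for 5: 2·6; = 12; G_2 = 12−1 = 11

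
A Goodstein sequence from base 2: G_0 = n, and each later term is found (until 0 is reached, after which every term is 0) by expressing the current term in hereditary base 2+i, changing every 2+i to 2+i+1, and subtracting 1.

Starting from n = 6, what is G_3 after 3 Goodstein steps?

3125

[0] 6 ≡ 2^2 + 2 (base 2). Lift 3: 30. −1: 29.
[1] 29 ≡ 3^3 + 2 (base 3). Lift 4: 258. −1: 257.
[2] 257 ≡ 4^4 + 1 (base 4). Lift 5: 3126. −1: 3125.
[3] 3125 ≡ 5^5 (base 5). Lift 6: 46656. −1: 46655.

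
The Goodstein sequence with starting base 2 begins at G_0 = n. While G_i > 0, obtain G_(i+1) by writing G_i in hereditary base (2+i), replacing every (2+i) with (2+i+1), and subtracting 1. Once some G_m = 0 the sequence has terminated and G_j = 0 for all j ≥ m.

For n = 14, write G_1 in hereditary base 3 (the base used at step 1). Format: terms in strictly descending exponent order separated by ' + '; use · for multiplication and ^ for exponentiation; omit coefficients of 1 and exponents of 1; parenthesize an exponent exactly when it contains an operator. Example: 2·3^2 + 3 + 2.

3^(3 + 1) + 3^3 + 2

step 0: 14 = 2^(2 + 1) + 2^2 + 2; sub 3 for 2: 3^(3 + 1) + 3^3 + 3; = 111; G_1 = 111−1 = 110
step 1: 110 = 3^(3 + 1) + 3^3 + 2; sub 4 for 3: 4^(4 + 1) + 4^4 + 2; = 1282; G_2 = 1282−1 = 1281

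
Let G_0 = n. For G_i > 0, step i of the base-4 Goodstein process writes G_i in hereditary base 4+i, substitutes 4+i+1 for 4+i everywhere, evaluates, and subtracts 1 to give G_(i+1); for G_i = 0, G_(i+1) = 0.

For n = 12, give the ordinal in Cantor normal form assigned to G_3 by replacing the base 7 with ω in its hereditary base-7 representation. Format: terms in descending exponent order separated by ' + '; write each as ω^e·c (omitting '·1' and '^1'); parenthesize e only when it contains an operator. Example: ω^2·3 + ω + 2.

base 4: 12 = 3·4; at 5: 3·5 = 15; next = 14
base 5: 14 = 2·5 + 4; at 6: 2·6 + 4 = 16; next = 15
base 6: 15 = 2·6 + 3; at 7: 2·7 + 3 = 17; next = 16
base 7: 16 = 2·7 + 2; at 8: 2·8 + 2 = 18; next = 17

ω·2 + 2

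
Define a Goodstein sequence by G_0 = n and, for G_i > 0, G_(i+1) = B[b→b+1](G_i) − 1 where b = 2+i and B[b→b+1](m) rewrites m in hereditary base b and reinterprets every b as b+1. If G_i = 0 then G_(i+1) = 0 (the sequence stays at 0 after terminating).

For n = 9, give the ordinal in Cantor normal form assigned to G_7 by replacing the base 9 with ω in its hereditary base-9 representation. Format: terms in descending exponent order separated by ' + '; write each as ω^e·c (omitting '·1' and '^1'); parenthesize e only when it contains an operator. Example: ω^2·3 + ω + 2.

[0] 9 ≡ 2^(2 + 1) + 1 (base 2). Lift 3: 82. −1: 81.
[1] 81 ≡ 3^(3 + 1) (base 3). Lift 4: 1024. −1: 1023.
[2] 1023 ≡ 3·4^4 + 3·4^3 + 3·4^2 + 3·4 + 3 (base 4). Lift 5: 9843. −1: 9842.
[3] 9842 ≡ 3·5^5 + 3·5^3 + 3·5^2 + 3·5 + 2 (base 5). Lift 6: 140744. −1: 140743.
[4] 140743 ≡ 3·6^6 + 3·6^3 + 3·6^2 + 3·6 + 1 (base 6). Lift 7: 2471827. −1: 2471826.
[5] 2471826 ≡ 3·7^7 + 3·7^3 + 3·7^2 + 3·7 (base 7). Lift 8: 50333400. −1: 50333399.
[6] 50333399 ≡ 3·8^8 + 3·8^3 + 3·8^2 + 2·8 + 7 (base 8). Lift 9: 1162263922. −1: 1162263921.

ω^ω·3 + ω^3·3 + ω^2·3 + ω·2 + 6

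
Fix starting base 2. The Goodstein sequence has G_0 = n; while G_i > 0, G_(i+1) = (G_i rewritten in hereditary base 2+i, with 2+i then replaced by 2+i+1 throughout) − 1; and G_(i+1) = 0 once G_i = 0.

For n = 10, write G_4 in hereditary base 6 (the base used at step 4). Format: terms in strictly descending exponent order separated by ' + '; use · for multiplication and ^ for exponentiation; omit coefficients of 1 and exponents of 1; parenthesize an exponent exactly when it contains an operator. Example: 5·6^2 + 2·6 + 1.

5·6^6 + 5·6^5 + 5·6^4 + 5·6^3 + 5·6^2 + 5·6 + 5

base 2: 10 = 2^(2 + 1) + 2; at 3: 3^(3 + 1) + 3 = 84; next = 83
base 3: 83 = 3^(3 + 1) + 2; at 4: 4^(4 + 1) + 2 = 1026; next = 1025
base 4: 1025 = 4^(4 + 1) + 1; at 5: 5^(5 + 1) + 1 = 15626; next = 15625
base 5: 15625 = 5^(5 + 1); at 6: 6^(6 + 1) = 279936; next = 279935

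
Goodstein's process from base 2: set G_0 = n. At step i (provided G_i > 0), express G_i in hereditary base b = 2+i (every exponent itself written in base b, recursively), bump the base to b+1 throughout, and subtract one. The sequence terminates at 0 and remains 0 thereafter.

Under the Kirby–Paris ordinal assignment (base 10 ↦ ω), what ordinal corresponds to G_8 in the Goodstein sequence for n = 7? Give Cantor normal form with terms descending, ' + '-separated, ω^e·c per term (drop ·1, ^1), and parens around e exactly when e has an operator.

ω^7·7 + ω^6·7 + ω^5·7 + ω^4·7 + ω^3·7 + ω^2·7 + ω·7 + 5

base 2: 7 = 2^2 + 2 + 1; at 3: 3^3 + 3 + 1 = 31; next = 30
base 3: 30 = 3^3 + 3; at 4: 4^4 + 4 = 260; next = 259
base 4: 259 = 4^4 + 3; at 5: 5^5 + 3 = 3128; next = 3127
base 5: 3127 = 5^5 + 2; at 6: 6^6 + 2 = 46658; next = 46657
base 6: 46657 = 6^6 + 1; at 7: 7^7 + 1 = 823544; next = 823543
base 7: 823543 = 7^7; at 8: 8^8 = 16777216; next = 16777215
base 8: 16777215 = 7·8^7 + 7·8^6 + 7·8^5 + 7·8^4 + 7·8^3 + 7·8^2 + 7·8 + 7; at 9: 7·9^7 + 7·9^6 + 7·9^5 + 7·9^4 + 7·9^3 + 7·9^2 + 7·9 + 7 = 37665880; next = 37665879
base 9: 37665879 = 7·9^7 + 7·9^6 + 7·9^5 + 7·9^4 + 7·9^3 + 7·9^2 + 7·9 + 6; at 10: 7·10^7 + 7·10^6 + 7·10^5 + 7·10^4 + 7·10^3 + 7·10^2 + 7·10 + 6 = 77777776; next = 77777775
base 10: 77777775 = 7·10^7 + 7·10^6 + 7·10^5 + 7·10^4 + 7·10^3 + 7·10^2 + 7·10 + 5; at 11: 7·11^7 + 7·11^6 + 7·11^5 + 7·11^4 + 7·11^3 + 7·11^2 + 7·11 + 5 = 150051214; next = 150051213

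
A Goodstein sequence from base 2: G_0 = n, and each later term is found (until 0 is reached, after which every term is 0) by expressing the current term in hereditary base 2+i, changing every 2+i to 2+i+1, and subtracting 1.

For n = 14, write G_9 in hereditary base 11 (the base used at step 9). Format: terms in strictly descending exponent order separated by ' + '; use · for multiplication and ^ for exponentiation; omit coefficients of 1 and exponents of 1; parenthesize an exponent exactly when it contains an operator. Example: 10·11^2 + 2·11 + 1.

G_0 = 14. HB_2(14) = 2^(2 + 1) + 2^2 + 2. Bump = 111. G_1 = 110.
G_1 = 110. HB_3(110) = 3^(3 + 1) + 3^3 + 2. Bump = 1282. G_2 = 1281.
G_2 = 1281. HB_4(1281) = 4^(4 + 1) + 4^4 + 1. Bump = 18751. G_3 = 18750.
G_3 = 18750. HB_5(18750) = 5^(5 + 1) + 5^5. Bump = 326592. G_4 = 326591.
G_4 = 326591. HB_6(326591) = 6^(6 + 1) + 5·6^5 + 5·6^4 + 5·6^3 + 5·6^2 + 5·6 + 5. Bump = 5862841. G_5 = 5862840.
G_5 = 5862840. HB_7(5862840) = 7^(7 + 1) + 5·7^5 + 5·7^4 + 5·7^3 + 5·7^2 + 5·7 + 4. Bump = 134404972. G_6 = 134404971.
G_6 = 134404971. HB_8(134404971) = 8^(8 + 1) + 5·8^5 + 5·8^4 + 5·8^3 + 5·8^2 + 5·8 + 3. Bump = 3487116549. G_7 = 3487116548.
G_7 = 3487116548. HB_9(3487116548) = 9^(9 + 1) + 5·9^5 + 5·9^4 + 5·9^3 + 5·9^2 + 5·9 + 2. Bump = 100000555552. G_8 = 100000555551.
G_8 = 100000555551. HB_10(100000555551) = 10^(10 + 1) + 5·10^5 + 5·10^4 + 5·10^3 + 5·10^2 + 5·10 + 1. Bump = 3138429262497. G_9 = 3138429262496.

11^(11 + 1) + 5·11^5 + 5·11^4 + 5·11^3 + 5·11^2 + 5·11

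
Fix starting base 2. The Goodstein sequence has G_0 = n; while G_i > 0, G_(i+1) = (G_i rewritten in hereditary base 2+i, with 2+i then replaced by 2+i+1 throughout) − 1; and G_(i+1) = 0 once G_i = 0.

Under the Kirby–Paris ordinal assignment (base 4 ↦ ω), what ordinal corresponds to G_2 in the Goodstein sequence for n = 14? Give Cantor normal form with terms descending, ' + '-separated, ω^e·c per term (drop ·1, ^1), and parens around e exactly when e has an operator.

ω^(ω + 1) + ω^ω + 1

i=0: 14 = 2^(2 + 1) + 2^2 + 2 (b=2); 2→3: 3^(3 + 1) + 3^3 + 3 = 111; 111−1 = 110
i=1: 110 = 3^(3 + 1) + 3^3 + 2 (b=3); 3→4: 4^(4 + 1) + 4^4 + 2 = 1282; 1282−1 = 1281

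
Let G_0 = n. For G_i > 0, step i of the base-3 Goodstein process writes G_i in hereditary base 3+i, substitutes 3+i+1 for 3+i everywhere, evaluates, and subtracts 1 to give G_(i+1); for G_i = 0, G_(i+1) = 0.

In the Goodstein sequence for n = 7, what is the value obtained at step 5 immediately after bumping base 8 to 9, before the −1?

7 —HB3→ 2·3 + 1 —bump→ 2·4 + 1 = 9 —(−1)→ 8
8 —HB4→ 2·4 —bump→ 2·5 = 10 —(−1)→ 9
9 —HB5→ 5 + 4 —bump→ 6 + 4 = 10 —(−1)→ 9
9 —HB6→ 6 + 3 —bump→ 7 + 3 = 10 —(−1)→ 9
9 —HB7→ 7 + 2 —bump→ 8 + 2 = 10 —(−1)→ 9

10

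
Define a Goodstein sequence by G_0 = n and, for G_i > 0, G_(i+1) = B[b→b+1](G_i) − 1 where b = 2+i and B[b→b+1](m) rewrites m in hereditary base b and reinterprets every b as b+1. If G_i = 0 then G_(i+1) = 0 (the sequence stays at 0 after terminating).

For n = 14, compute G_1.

G_0 = 14. HB_2(14) = 2^(2 + 1) + 2^2 + 2. Bump = 111. G_1 = 110.
G_1 = 110. HB_3(110) = 3^(3 + 1) + 3^3 + 2. Bump = 1282. G_2 = 1281.

110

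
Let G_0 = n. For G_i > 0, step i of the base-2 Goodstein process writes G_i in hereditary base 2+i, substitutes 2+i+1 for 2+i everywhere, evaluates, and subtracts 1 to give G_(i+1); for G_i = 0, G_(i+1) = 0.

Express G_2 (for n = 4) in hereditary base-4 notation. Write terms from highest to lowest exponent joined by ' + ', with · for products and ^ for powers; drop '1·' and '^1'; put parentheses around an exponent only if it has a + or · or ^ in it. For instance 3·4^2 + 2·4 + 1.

[0] 4 ≡ 2^2 (base 2). Lift 3: 27. −1: 26.
[1] 26 ≡ 2·3^2 + 2·3 + 2 (base 3). Lift 4: 42. −1: 41.
[2] 41 ≡ 2·4^2 + 2·4 + 1 (base 4). Lift 5: 61. −1: 60.

2·4^2 + 2·4 + 1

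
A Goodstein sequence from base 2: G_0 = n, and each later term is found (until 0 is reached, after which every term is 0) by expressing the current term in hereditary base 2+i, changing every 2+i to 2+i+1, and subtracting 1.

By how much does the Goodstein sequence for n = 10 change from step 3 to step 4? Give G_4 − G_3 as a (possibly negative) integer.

264310

G_0 = 10. HB_2(10) = 2^(2 + 1) + 2. Bump = 84. G_1 = 83.
G_1 = 83. HB_3(83) = 3^(3 + 1) + 2. Bump = 1026. G_2 = 1025.
G_2 = 1025. HB_4(1025) = 4^(4 + 1) + 1. Bump = 15626. G_3 = 15625.
G_3 = 15625. HB_5(15625) = 5^(5 + 1). Bump = 279936. G_4 = 279935.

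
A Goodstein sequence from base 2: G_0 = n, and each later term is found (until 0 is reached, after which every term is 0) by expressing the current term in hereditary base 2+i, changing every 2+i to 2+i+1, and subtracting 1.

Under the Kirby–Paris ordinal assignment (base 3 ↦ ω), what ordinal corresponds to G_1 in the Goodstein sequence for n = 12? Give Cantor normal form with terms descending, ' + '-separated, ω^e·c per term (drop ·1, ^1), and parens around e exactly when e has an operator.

[0] 12 ≡ 2^(2 + 1) + 2^2 (base 2). Lift 3: 108. −1: 107.
[1] 107 ≡ 3^(3 + 1) + 2·3^2 + 2·3 + 2 (base 3). Lift 4: 1066. −1: 1065.

ω^(ω + 1) + ω^2·2 + ω·2 + 2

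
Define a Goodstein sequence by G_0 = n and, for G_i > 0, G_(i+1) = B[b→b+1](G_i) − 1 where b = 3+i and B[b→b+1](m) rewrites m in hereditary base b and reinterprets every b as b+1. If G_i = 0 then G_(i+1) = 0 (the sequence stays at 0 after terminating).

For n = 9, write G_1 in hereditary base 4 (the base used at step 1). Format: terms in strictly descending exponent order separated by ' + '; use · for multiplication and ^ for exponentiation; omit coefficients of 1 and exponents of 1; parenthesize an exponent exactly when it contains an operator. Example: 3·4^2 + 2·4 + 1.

3·4 + 3

base 3: 9 = 3^2; at 4: 4^2 = 16; next = 15
base 4: 15 = 3·4 + 3; at 5: 3·5 + 3 = 18; next = 17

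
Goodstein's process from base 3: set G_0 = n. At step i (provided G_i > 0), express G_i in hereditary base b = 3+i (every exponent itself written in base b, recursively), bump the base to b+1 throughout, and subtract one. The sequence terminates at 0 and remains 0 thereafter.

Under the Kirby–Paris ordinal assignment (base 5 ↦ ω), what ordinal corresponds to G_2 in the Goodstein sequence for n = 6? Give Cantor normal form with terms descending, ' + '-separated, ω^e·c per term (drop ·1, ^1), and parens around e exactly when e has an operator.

ω + 2

step 0: 6 = 2·3; sub 4 for 3: 2·4; = 8; G_1 = 8−1 = 7
step 1: 7 = 4 + 3; sub 5 for 4: 5 + 3; = 8; G_2 = 8−1 = 7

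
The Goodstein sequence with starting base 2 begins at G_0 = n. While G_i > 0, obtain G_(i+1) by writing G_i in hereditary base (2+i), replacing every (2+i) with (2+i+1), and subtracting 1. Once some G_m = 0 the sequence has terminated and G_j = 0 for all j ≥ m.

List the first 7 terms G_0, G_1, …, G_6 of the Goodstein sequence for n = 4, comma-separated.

4 —HB2→ 2^2 —bump→ 3^3 = 27 —(−1)→ 26
26 —HB3→ 2·3^2 + 2·3 + 2 —bump→ 2·4^2 + 2·4 + 2 = 42 —(−1)→ 41
41 —HB4→ 2·4^2 + 2·4 + 1 —bump→ 2·5^2 + 2·5 + 1 = 61 —(−1)→ 60
60 —HB5→ 2·5^2 + 2·5 —bump→ 2·6^2 + 2·6 = 84 —(−1)→ 83
83 —HB6→ 2·6^2 + 6 + 5 —bump→ 2·7^2 + 7 + 5 = 110 —(−1)→ 109
109 —HB7→ 2·7^2 + 7 + 4 —bump→ 2·8^2 + 8 + 4 = 140 —(−1)→ 139

4, 26, 41, 60, 83, 109, 139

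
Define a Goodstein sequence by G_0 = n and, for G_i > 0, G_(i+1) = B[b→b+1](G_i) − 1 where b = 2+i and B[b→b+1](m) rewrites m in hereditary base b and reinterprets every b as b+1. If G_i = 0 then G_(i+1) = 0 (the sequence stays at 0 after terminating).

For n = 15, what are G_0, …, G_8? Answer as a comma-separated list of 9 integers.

15, 111, 1283, 18752, 326593, 6588344, 150994943, 3524450280, 100077777775

i=0: 15 = 2^(2 + 1) + 2^2 + 2 + 1 (b=2); 2→3: 3^(3 + 1) + 3^3 + 3 + 1 = 112; 112−1 = 111
i=1: 111 = 3^(3 + 1) + 3^3 + 3 (b=3); 3→4: 4^(4 + 1) + 4^4 + 4 = 1284; 1284−1 = 1283
i=2: 1283 = 4^(4 + 1) + 4^4 + 3 (b=4); 4→5: 5^(5 + 1) + 5^5 + 3 = 18753; 18753−1 = 18752
i=3: 18752 = 5^(5 + 1) + 5^5 + 2 (b=5); 5→6: 6^(6 + 1) + 6^6 + 2 = 326594; 326594−1 = 326593
i=4: 326593 = 6^(6 + 1) + 6^6 + 1 (b=6); 6→7: 7^(7 + 1) + 7^7 + 1 = 6588345; 6588345−1 = 6588344
i=5: 6588344 = 7^(7 + 1) + 7^7 (b=7); 7→8: 8^(8 + 1) + 8^8 = 150994944; 150994944−1 = 150994943
i=6: 150994943 = 8^(8 + 1) + 7·8^7 + 7·8^6 + 7·8^5 + 7·8^4 + 7·8^3 + 7·8^2 + 7·8 + 7 (b=8); 8→9: 9^(9 + 1) + 7·9^7 + 7·9^6 + 7·9^5 + 7·9^4 + 7·9^3 + 7·9^2 + 7·9 + 7 = 3524450281; 3524450281−1 = 3524450280
i=7: 3524450280 = 9^(9 + 1) + 7·9^7 + 7·9^6 + 7·9^5 + 7·9^4 + 7·9^3 + 7·9^2 + 7·9 + 6 (b=9); 9→10: 10^(10 + 1) + 7·10^7 + 7·10^6 + 7·10^5 + 7·10^4 + 7·10^3 + 7·10^2 + 7·10 + 6 = 100077777776; 100077777776−1 = 100077777775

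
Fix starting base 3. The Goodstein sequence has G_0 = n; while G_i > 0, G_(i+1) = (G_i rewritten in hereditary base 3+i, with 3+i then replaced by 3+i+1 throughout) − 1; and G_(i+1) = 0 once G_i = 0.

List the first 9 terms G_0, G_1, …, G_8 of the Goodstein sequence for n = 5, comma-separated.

5, 5, 5, 5, 4, 3, 2, 1, 0

(0) 5|_3 = 3 + 2 ↦ 4 + 2|_4 = 6 ⇒ 5
(1) 5|_4 = 4 + 1 ↦ 5 + 1|_5 = 6 ⇒ 5
(2) 5|_5 = 5 ↦ 6|_6 = 6 ⇒ 5
(3) 5|_6 = 5 ↦ 5|_7 = 5 ⇒ 4
(4) 4|_7 = 4 ↦ 4|_8 = 4 ⇒ 3
(5) 3|_8 = 3 ↦ 3|_9 = 3 ⇒ 2
(6) 2|_9 = 2 ↦ 2|_10 = 2 ⇒ 1
(7) 1|_10 = 1 ↦ 1|_11 = 1 ⇒ 0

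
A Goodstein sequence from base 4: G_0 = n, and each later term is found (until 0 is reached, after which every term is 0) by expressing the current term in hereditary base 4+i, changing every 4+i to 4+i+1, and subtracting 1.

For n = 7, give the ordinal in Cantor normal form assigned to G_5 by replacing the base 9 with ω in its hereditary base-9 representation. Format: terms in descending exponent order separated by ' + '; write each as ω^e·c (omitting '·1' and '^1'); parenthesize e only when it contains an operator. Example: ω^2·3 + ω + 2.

base 4: 7 = 4 + 3; at 5: 5 + 3 = 8; next = 7
base 5: 7 = 5 + 2; at 6: 6 + 2 = 8; next = 7
base 6: 7 = 6 + 1; at 7: 7 + 1 = 8; next = 7
base 7: 7 = 7; at 8: 8 = 8; next = 7
base 8: 7 = 7; at 9: 7 = 7; next = 6
base 9: 6 = 6; at 10: 6 = 6; next = 5

6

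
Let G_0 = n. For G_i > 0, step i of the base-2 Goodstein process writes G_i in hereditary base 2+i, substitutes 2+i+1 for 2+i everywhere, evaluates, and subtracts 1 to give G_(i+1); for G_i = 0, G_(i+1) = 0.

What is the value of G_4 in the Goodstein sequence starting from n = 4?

83

G_0=4  [base 2] 2^2  →[2↦3]→  3^3 = 27  −1 ⇒ G_1=26
G_1=26  [base 3] 2·3^2 + 2·3 + 2  →[3↦4]→  2·4^2 + 2·4 + 2 = 42  −1 ⇒ G_2=41
G_2=41  [base 4] 2·4^2 + 2·4 + 1  →[4↦5]→  2·5^2 + 2·5 + 1 = 61  −1 ⇒ G_3=60
G_3=60  [base 5] 2·5^2 + 2·5  →[5↦6]→  2·6^2 + 2·6 = 84  −1 ⇒ G_4=83
G_4=83  [base 6] 2·6^2 + 6 + 5  →[6↦7]→  2·7^2 + 7 + 5 = 110  −1 ⇒ G_5=109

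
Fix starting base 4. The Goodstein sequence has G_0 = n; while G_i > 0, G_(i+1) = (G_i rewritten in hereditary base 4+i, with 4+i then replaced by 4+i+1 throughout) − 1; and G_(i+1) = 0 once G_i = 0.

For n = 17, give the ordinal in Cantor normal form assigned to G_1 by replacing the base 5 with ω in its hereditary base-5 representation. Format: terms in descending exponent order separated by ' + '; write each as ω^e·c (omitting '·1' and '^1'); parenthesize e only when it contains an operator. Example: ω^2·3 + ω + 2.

ω^2

[0] 17 ≡ 4^2 + 1 (base 4). Lift 5: 26. −1: 25.
[1] 25 ≡ 5^2 (base 5). Lift 6: 36. −1: 35.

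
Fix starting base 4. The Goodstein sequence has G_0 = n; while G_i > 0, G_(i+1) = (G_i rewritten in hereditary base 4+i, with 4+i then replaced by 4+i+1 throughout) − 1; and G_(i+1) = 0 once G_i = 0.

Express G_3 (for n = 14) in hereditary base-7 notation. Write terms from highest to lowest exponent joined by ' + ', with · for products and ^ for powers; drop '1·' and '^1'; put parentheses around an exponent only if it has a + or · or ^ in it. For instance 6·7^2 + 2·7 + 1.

2·7 + 6

G_0=14  [base 4] 3·4 + 2  →[4↦5]→  3·5 + 2 = 17  −1 ⇒ G_1=16
G_1=16  [base 5] 3·5 + 1  →[5↦6]→  3·6 + 1 = 19  −1 ⇒ G_2=18
G_2=18  [base 6] 3·6  →[6↦7]→  3·7 = 21  −1 ⇒ G_3=20
G_3=20  [base 7] 2·7 + 6  →[7↦8]→  2·8 + 6 = 22  −1 ⇒ G_4=21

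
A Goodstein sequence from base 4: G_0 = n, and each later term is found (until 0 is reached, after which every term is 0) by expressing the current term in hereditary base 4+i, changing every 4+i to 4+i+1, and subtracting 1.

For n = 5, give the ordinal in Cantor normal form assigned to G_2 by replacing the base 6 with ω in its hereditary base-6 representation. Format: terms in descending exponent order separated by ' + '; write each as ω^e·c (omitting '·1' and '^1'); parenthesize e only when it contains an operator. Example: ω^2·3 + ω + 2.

5

step 0: 5 = 4 + 1; sub 5 for 4: 5 + 1; = 6; G_1 = 6−1 = 5
step 1: 5 = 5; sub 6 for 5: 6; = 6; G_2 = 6−1 = 5
step 2: 5 = 5; sub 7 for 6: 5; = 5; G_3 = 5−1 = 4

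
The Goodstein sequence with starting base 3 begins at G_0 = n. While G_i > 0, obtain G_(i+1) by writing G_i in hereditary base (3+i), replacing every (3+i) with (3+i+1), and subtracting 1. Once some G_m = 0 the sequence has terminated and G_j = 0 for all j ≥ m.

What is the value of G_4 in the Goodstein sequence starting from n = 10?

(0) 10|_3 = 3^2 + 1 ↦ 4^2 + 1|_4 = 17 ⇒ 16
(1) 16|_4 = 4^2 ↦ 5^2|_5 = 25 ⇒ 24
(2) 24|_5 = 4·5 + 4 ↦ 4·6 + 4|_6 = 28 ⇒ 27
(3) 27|_6 = 4·6 + 3 ↦ 4·7 + 3|_7 = 31 ⇒ 30
(4) 30|_7 = 4·7 + 2 ↦ 4·8 + 2|_8 = 34 ⇒ 33

30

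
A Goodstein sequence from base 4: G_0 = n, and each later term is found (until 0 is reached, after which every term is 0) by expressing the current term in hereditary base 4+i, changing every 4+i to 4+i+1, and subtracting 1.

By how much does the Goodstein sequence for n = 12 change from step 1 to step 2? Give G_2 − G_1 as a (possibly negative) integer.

1

12 —HB4→ 3·4 —bump→ 3·5 = 15 —(−1)→ 14
14 —HB5→ 2·5 + 4 —bump→ 2·6 + 4 = 16 —(−1)→ 15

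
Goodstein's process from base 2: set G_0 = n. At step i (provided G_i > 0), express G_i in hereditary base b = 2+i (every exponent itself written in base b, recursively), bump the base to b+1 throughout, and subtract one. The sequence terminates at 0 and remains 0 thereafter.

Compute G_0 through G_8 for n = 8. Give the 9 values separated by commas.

[0] 8 ≡ 2^(2 + 1) (base 2). Lift 3: 81. −1: 80.
[1] 80 ≡ 2·3^3 + 2·3^2 + 2·3 + 2 (base 3). Lift 4: 554. −1: 553.
[2] 553 ≡ 2·4^4 + 2·4^2 + 2·4 + 1 (base 4). Lift 5: 6311. −1: 6310.
[3] 6310 ≡ 2·5^5 + 2·5^2 + 2·5 (base 5). Lift 6: 93396. −1: 93395.
[4] 93395 ≡ 2·6^6 + 2·6^2 + 6 + 5 (base 6). Lift 7: 1647196. −1: 1647195.
[5] 1647195 ≡ 2·7^7 + 2·7^2 + 7 + 4 (base 7). Lift 8: 33554572. −1: 33554571.
[6] 33554571 ≡ 2·8^8 + 2·8^2 + 8 + 3 (base 8). Lift 9: 774841152. −1: 774841151.
[7] 774841151 ≡ 2·9^9 + 2·9^2 + 9 + 2 (base 9). Lift 10: 20000000212. −1: 20000000211.

8, 80, 553, 6310, 93395, 1647195, 33554571, 774841151, 20000000211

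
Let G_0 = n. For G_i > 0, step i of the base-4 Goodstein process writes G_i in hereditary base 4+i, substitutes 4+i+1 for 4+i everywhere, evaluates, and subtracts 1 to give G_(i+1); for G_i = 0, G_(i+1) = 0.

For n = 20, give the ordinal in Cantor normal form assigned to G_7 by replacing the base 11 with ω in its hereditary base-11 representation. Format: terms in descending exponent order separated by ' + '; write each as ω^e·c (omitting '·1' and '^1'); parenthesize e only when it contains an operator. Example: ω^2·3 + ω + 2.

ω·9 + 8

G_0=20  [base 4] 4^2 + 4  →[4↦5]→  5^2 + 5 = 30  −1 ⇒ G_1=29
G_1=29  [base 5] 5^2 + 4  →[5↦6]→  6^2 + 4 = 40  −1 ⇒ G_2=39
G_2=39  [base 6] 6^2 + 3  →[6↦7]→  7^2 + 3 = 52  −1 ⇒ G_3=51
G_3=51  [base 7] 7^2 + 2  →[7↦8]→  8^2 + 2 = 66  −1 ⇒ G_4=65
G_4=65  [base 8] 8^2 + 1  →[8↦9]→  9^2 + 1 = 82  −1 ⇒ G_5=81
G_5=81  [base 9] 9^2  →[9↦10]→  10^2 = 100  −1 ⇒ G_6=99
G_6=99  [base 10] 9·10 + 9  →[10↦11]→  9·11 + 9 = 108  −1 ⇒ G_7=107
G_7=107  [base 11] 9·11 + 8  →[11↦12]→  9·12 + 8 = 116  −1 ⇒ G_8=115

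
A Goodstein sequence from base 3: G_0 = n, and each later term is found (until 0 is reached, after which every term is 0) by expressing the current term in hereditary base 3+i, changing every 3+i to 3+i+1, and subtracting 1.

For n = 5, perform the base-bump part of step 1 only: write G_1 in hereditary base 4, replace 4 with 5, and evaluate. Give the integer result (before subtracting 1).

G_0 = 5. HB_3(5) = 3 + 2. Bump = 6. G_1 = 5.
G_1 = 5. HB_4(5) = 4 + 1. Bump = 6. G_2 = 5.

6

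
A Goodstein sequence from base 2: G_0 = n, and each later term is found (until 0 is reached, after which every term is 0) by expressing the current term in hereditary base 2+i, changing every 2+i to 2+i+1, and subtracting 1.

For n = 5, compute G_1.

G_0 = 5. HB_2(5) = 2^2 + 1. Bump = 28. G_1 = 27.
G_1 = 27. HB_3(27) = 3^3. Bump = 256. G_2 = 255.

27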